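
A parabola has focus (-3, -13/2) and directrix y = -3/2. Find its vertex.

The vertex is the midpoint between the focus and the directrix along the axis of symmetry.
Axis is vertical (directrix is horizontal). Vertex y-coordinate = (-13/2 + (-3/2))/2 = -4; x-coordinate = -3.

(-3, -4)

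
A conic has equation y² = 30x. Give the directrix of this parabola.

x = -15/2

Vertex (0, 0); 4p = 30 so p = 15/2. Opens right.
Directrix is the vertical line x = h − p = 0 − (15/2) = -15/2.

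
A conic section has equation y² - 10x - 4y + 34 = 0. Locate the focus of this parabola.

(11/2, 2)

Only y is squared. Complete the square in y: (y - 2)² = 10(x - 3).
Vertex (3, 2); 4p = 10 so p = 5/2. Opens right.
Focus is p units from the vertex along the axis: (h + p, k).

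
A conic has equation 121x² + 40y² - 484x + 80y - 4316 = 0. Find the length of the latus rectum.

Collect terms: 121(x² - 4x) + 40(y² + 2y) = 4316
121(x - 2)² + 40(y + 1)² = 4316 + 484 + 40 = 4840
Dividing both sides by 4840: (x - 2)²/40 + (y + 1)²/121 = 1
Ellipse, center (2, -1), major axis vertical; a² = 121, b² = 40.
Latus rectum length = 2b²/a = 2·40/11 = 80/11.

80/11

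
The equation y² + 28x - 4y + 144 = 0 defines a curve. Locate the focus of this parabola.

(-12, 2)

Only y is squared. Complete the square in y: (y - 2)² = -28(x + 5).
Vertex (-5, 2); 4p = -28 so p = -7. Opens left.
Focus is p units from the vertex along the axis: (h + p, k).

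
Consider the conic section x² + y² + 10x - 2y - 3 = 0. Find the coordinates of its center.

Collect terms: (x² + 10x) + (y² - 2y) = 3
(x + 5)² + (y - 1)² = 3 + 25 + 1 = 29
So (x + 5)² + (y - 1)² = 29.
Circle centered at (-5, 1) with r² = 29.

(-5, 1)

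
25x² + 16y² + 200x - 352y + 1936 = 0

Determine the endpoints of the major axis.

(-4, 6) and (-4, 16)

25(x² + 8x) + 16(y² - 22y) = -1936
25(x + 4)² + 16(y - 11)² = -1936 + 400 + 1936 = 400
Divide through by 400 to get (x + 4)²/16 + (y - 11)²/25 = 1.
Ellipse, center (-4, 11), major axis vertical; a² = 25, b² = 16.
a = 5. Vertices at (h, k ± a).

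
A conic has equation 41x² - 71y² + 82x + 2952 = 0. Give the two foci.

(-1, 0 - 4√7) and (-1, 0 + 4√7)

Group: 41(x² + 2x) -71y² = -2952
41(x + 1)² -71y² = -2952 + 41 + 0 = -2911
Divide by -2911: y²/41 - (x + 1)²/71 = 1
Hyperbola, center (-1, 0), transverse axis vertical; a² = 41, b² = 71.
c² = a² + b² = 41 + 71 = 112, so c = 4√7.
Foci lie on the vertical axis through the center: (h, k ± c).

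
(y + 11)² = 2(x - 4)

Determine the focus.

(9/2, -11)

Vertex (4, -11); 4p = 2 so p = 1/2. Opens right.
Focus is p units from the vertex along the axis: (h + p, k).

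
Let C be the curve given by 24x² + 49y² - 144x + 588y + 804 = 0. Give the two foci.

Group: 24(x² - 6x) + 49(y² + 12y) = -804
Complete the square: 24(x - 3)² + 49(y + 6)² = -804 + 216 + 1764 = 1176
Divide by 1176: (x - 3)²/49 + (y + 6)²/24 = 1
Ellipse, center (3, -6), major axis horizontal; a² = 49, b² = 24.
c² = a² - b² = 49 - 24 = 25, so c = 5.
Foci lie on the horizontal axis through the center: (h ± c, k).

(-2, -6) and (8, -6)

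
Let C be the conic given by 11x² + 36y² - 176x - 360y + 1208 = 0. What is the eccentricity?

e = 5/6

Group the x- and y-terms: 11(x² - 16x) + 36(y² - 10y) = -1208
11(x - 8)² + 36(y - 5)² = -1208 + 704 + 900 = 396
Divide through by 396 to get (x - 8)²/36 + (y - 5)²/11 = 1.
Ellipse, center (8, 5), major axis horizontal; a² = 36, b² = 11.
c² = a² - b² = 25, so c = 5.
e = c/a = 5/6.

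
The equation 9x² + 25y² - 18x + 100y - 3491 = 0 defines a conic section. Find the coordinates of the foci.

Rearranging, 9(x² - 2x) + 25(y² + 4y) = 3491.
9(x - 1)² + 25(y + 2)² = 3491 + 9 + 100 = 3600
Dividing both sides by 3600: (x - 1)²/400 + (y + 2)²/144 = 1
Ellipse, center (1, -2), major axis horizontal; a² = 400, b² = 144.
c² = a² - b² = 400 - 144 = 256, so c = 16.
Foci lie on the horizontal axis through the center: (h ± c, k).

(-15, -2) and (17, -2)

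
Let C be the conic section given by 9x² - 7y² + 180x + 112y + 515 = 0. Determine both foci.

(-10, 4) and (-10, 12)

Collect terms: 9(x² + 20x) -7(y² - 16y) = -515
Completing the square gives 9(x + 10)² -7(y - 8)² = -515 + 900 - 448 = -63.
Divide by -63: (y - 8)²/9 - (x + 10)²/7 = 1
Hyperbola, center (-10, 8), transverse axis vertical; a² = 9, b² = 7.
c² = a² + b² = 9 + 7 = 16, so c = 4.
Foci lie on the vertical axis through the center: (h, k ± c).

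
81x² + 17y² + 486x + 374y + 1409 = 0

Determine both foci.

(-3, -19) and (-3, -3)

81(x² + 6x) + 17(y² + 22y) = -1409
81(x + 3)² + 17(y + 11)² = -1409 + 729 + 2057 = 1377
Divide by 1377: (x + 3)²/17 + (y + 11)²/81 = 1
Ellipse, center (-3, -11), major axis vertical; a² = 81, b² = 17.
c² = a² - b² = 81 - 17 = 64, so c = 8.
Foci lie on the vertical axis through the center: (h, k ± c).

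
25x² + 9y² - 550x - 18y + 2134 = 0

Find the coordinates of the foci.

Group: 25(x² - 22x) + 9(y² - 2y) = -2134
Complete the square: 25(x - 11)² + 9(y - 1)² = -2134 + 3025 + 9 = 900
Divide through by 900 to get (x - 11)²/36 + (y - 1)²/100 = 1.
Ellipse, center (11, 1), major axis vertical; a² = 100, b² = 36.
c² = a² - b² = 100 - 36 = 64, so c = 8.
Foci lie on the vertical axis through the center: (h, k ± c).

(11, -7) and (11, 9)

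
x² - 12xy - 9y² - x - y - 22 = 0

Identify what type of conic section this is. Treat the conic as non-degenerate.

hyperbola

A = 1, B = -12, C = -9.
Discriminant B² − 4AC = (-12)² − 4·1·(-9) = 180.
B² − 4AC > 0 ⇒ hyperbola.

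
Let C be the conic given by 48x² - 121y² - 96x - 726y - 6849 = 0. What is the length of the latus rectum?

96/11

Group: 48(x² - 2x) -121(y² + 6y) = 6849
48(x - 1)² -121(y + 3)² = 6849 + 48 - 1089 = 5808
Divide by 5808: (x - 1)²/121 - (y + 3)²/48 = 1
Hyperbola, center (1, -3), transverse axis horizontal; a² = 121, b² = 48.
Latus rectum length = 2b²/a = 2·48/11 = 96/11.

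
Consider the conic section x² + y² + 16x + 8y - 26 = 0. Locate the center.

(-8, -4)

Collect terms: (x² + 16x) + (y² + 8y) = 26
Complete the square: (x + 8)² + (y + 4)² = 26 + 64 + 16 = 106
So (x + 8)² + (y + 4)² = 106.
Circle centered at (-8, -4) with r² = 106.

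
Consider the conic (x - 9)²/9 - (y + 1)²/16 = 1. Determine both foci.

(4, -1) and (14, -1)

Center (9, -1). The positive term is the x-term, so the transverse axis is horizontal; a² = 9, b² = 16.
c² = a² + b² = 9 + 16 = 25, so c = 5.
Foci lie on the horizontal axis through the center: (h ± c, k).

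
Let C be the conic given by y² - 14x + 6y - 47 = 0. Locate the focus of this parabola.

(-1/2, -3)

Only y is squared. Complete the square in y: (y + 3)² = 14(x + 4).
Vertex (-4, -3); 4p = 14 so p = 7/2. Opens right.
Focus is p units from the vertex along the axis: (h + p, k).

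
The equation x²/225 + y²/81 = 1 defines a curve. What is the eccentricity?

Center (0, 0). The larger denominator 225 sits under the x-term, so the major axis is horizontal; a² = 225, b² = 81.
c² = a² - b² = 144, so c = 12.
e = c/a = 12/15 = 4/5.

e = 4/5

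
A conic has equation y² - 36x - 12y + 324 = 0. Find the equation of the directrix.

x = -1

Only y is squared. Complete the square in y: (y - 6)² = 36(x - 8).
Vertex (8, 6); 4p = 36 so p = 9. Opens right.
Directrix is the vertical line x = h − p = 8 − (9) = -1.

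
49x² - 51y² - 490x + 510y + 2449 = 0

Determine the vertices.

(5, -2) and (5, 12)

Group: 49(x² - 10x) -51(y² - 10y) = -2449
Complete the square in x and y: 49(x - 5)² -51(y - 5)² = -2449 + 1225 - 1275 = -2499
Dividing both sides by -2499: (y - 5)²/49 - (x - 5)²/51 = 1
Hyperbola, center (5, 5), transverse axis vertical; a² = 49, b² = 51.
a = 7. Vertices at (h, k ± a).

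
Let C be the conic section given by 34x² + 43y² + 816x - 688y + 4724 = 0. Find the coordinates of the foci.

Rearranging, 34(x² + 24x) + 43(y² - 16y) = -4724.
Complete the square in x and y: 34(x + 12)² + 43(y - 8)² = -4724 + 4896 + 2752 = 2924
Divide through by 2924 to get (x + 12)²/86 + (y - 8)²/68 = 1.
Ellipse, center (-12, 8), major axis horizontal; a² = 86, b² = 68.
c² = a² - b² = 86 - 68 = 18, so c = 3√2.
Foci lie on the horizontal axis through the center: (h ± c, k).

(-12 - 3√2, 8) and (-12 + 3√2, 8)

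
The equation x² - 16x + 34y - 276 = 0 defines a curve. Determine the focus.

Only x is squared. Complete the square in x: (x - 8)² = -34(y - 10).
Vertex (8, 10); 4p = -34 so p = -17/2. Opens down.
Focus is p units from the vertex along the axis: (h, k + p).

(8, 3/2)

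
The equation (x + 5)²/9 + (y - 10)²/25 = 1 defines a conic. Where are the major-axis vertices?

Center (-5, 10). The larger denominator 25 sits under the y-term, so the major axis is vertical; a² = 25, b² = 9.
a = 5. Vertices at (h, k ± a).

(-5, 5) and (-5, 15)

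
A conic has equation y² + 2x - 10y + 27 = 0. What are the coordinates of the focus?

Only y is squared. Complete the square in y: (y - 5)² = -2(x + 1).
Vertex (-1, 5); 4p = -2 so p = -1/2. Opens left.
Focus is p units from the vertex along the axis: (h + p, k).

(-3/2, 5)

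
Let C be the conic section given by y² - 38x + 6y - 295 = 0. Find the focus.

(3/2, -3)

Only y is squared. Complete the square in y: (y + 3)² = 38(x + 8).
Vertex (-8, -3); 4p = 38 so p = 19/2. Opens right.
Focus is p units from the vertex along the axis: (h + p, k).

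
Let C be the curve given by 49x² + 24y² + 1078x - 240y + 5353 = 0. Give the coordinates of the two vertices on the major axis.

Group: 49(x² + 22x) + 24(y² - 10y) = -5353
Completing the square gives 49(x + 11)² + 24(y - 5)² = -5353 + 5929 + 600 = 1176.
Dividing both sides by 1176: (x + 11)²/24 + (y - 5)²/49 = 1
Ellipse, center (-11, 5), major axis vertical; a² = 49, b² = 24.
a = 7. Vertices at (h, k ± a).

(-11, -2) and (-11, 12)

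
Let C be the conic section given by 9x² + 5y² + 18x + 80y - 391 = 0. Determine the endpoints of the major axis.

Group: 9(x² + 2x) + 5(y² + 16y) = 391
9(x + 1)² + 5(y + 8)² = 391 + 9 + 320 = 720
Divide by 720: (x + 1)²/80 + (y + 8)²/144 = 1
Ellipse, center (-1, -8), major axis vertical; a² = 144, b² = 80.
a = 12. Vertices at (h, k ± a).

(-1, -20) and (-1, 4)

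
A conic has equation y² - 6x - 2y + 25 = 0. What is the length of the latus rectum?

Only y is squared. Complete the square in y: (y - 1)² = 6(x - 4).
Vertex (4, 1); 4p = 6 so p = 3/2. Opens right.
Latus rectum length = |4p| = 6.

6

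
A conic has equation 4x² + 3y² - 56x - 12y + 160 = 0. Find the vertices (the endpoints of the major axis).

(7, -2) and (7, 6)

Group: 4(x² - 14x) + 3(y² - 4y) = -160
4(x - 7)² + 3(y - 2)² = -160 + 196 + 12 = 48
Dividing both sides by 48: (x - 7)²/12 + (y - 2)²/16 = 1
Ellipse, center (7, 2), major axis vertical; a² = 16, b² = 12.
a = 4. Vertices at (h, k ± a).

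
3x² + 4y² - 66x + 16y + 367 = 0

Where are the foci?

(10, -2) and (12, -2)

Rearranging, 3(x² - 22x) + 4(y² + 4y) = -367.
3(x - 11)² + 4(y + 2)² = -367 + 363 + 16 = 12
Divide through by 12 to get (x - 11)²/4 + (y + 2)²/3 = 1.
Ellipse, center (11, -2), major axis horizontal; a² = 4, b² = 3.
c² = a² - b² = 4 - 3 = 1, so c = 1.
Foci lie on the horizontal axis through the center: (h ± c, k).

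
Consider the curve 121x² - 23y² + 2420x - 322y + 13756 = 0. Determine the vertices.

(-10, -18) and (-10, 4)

121(x² + 20x) -23(y² + 14y) = -13756
Complete the square: 121(x + 10)² -23(y + 7)² = -13756 + 12100 - 1127 = -2783
Divide through by -2783 to get (y + 7)²/121 - (x + 10)²/23 = 1.
Hyperbola, center (-10, -7), transverse axis vertical; a² = 121, b² = 23.
a = 11. Vertices at (h, k ± a).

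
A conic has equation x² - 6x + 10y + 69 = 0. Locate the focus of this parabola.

Only x is squared. Complete the square in x: (x - 3)² = -10(y + 6).
Vertex (3, -6); 4p = -10 so p = -5/2. Opens down.
Focus is p units from the vertex along the axis: (h, k + p).

(3, -17/2)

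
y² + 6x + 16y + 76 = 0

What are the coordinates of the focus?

(-7/2, -8)

Only y is squared. Complete the square in y: (y + 8)² = -6(x + 2).
Vertex (-2, -8); 4p = -6 so p = -3/2. Opens left.
Focus is p units from the vertex along the axis: (h + p, k).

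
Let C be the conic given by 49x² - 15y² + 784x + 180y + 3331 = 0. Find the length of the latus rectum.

49(x² + 16x) -15(y² - 12y) = -3331
Completing the square gives 49(x + 8)² -15(y - 6)² = -3331 + 3136 - 540 = -735.
Dividing both sides by -735: (y - 6)²/49 - (x + 8)²/15 = 1
Hyperbola, center (-8, 6), transverse axis vertical; a² = 49, b² = 15.
Latus rectum length = 2b²/a = 2·15/7 = 30/7.

30/7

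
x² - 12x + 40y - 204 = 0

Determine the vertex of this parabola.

Only x is squared. Complete the square in x: (x - 6)² = -40(y - 6).
Vertex (6, 6); 4p = -40 so p = -10. Opens down.

(6, 6)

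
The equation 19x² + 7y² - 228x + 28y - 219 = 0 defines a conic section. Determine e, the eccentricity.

19(x² - 12x) + 7(y² + 4y) = 219
Completing the square gives 19(x - 6)² + 7(y + 2)² = 219 + 684 + 28 = 931.
Dividing both sides by 931: (x - 6)²/49 + (y + 2)²/133 = 1
Ellipse, center (6, -2), major axis vertical; a² = 133, b² = 49.
c² = a² - b² = 84, so c = 2√21.
e = c/a = 2√21/√133 = 2√57/19.

e = 2√57/19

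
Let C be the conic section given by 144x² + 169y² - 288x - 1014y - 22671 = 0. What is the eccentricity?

e = 5/13

144(x² - 2x) + 169(y² - 6y) = 22671
Completing the square gives 144(x - 1)² + 169(y - 3)² = 22671 + 144 + 1521 = 24336.
Divide through by 24336 to get (x - 1)²/169 + (y - 3)²/144 = 1.
Ellipse, center (1, 3), major axis horizontal; a² = 169, b² = 144.
c² = a² - b² = 25, so c = 5.
e = c/a = 5/13.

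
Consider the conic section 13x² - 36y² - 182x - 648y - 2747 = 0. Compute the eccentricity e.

Rearranging, 13(x² - 14x) -36(y² + 18y) = 2747.
Complete the square in x and y: 13(x - 7)² -36(y + 9)² = 2747 + 637 - 2916 = 468
Divide by 468: (x - 7)²/36 - (y + 9)²/13 = 1
Hyperbola, center (7, -9), transverse axis horizontal; a² = 36, b² = 13.
c² = a² + b² = 49, so c = 7.
e = c/a = 7/6.

e = 7/6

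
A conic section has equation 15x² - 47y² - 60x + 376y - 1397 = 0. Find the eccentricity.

Collect terms: 15(x² - 4x) -47(y² - 8y) = 1397
Complete the square: 15(x - 2)² -47(y - 4)² = 1397 + 60 - 752 = 705
Divide through by 705 to get (x - 2)²/47 - (y - 4)²/15 = 1.
Hyperbola, center (2, 4), transverse axis horizontal; a² = 47, b² = 15.
c² = a² + b² = 62, so c = √62.
e = c/a = √62/√47 = √2914/47.

e = √2914/47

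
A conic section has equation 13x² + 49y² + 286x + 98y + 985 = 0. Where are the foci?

(-17, -1) and (-5, -1)

Collect terms: 13(x² + 22x) + 49(y² + 2y) = -985
Complete the square: 13(x + 11)² + 49(y + 1)² = -985 + 1573 + 49 = 637
Dividing both sides by 637: (x + 11)²/49 + (y + 1)²/13 = 1
Ellipse, center (-11, -1), major axis horizontal; a² = 49, b² = 13.
c² = a² - b² = 49 - 13 = 36, so c = 6.
Foci lie on the horizontal axis through the center: (h ± c, k).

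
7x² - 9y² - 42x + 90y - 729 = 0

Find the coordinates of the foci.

(-9, 5) and (15, 5)

7(x² - 6x) -9(y² - 10y) = 729
Complete the square in x and y: 7(x - 3)² -9(y - 5)² = 729 + 63 - 225 = 567
Divide by 567: (x - 3)²/81 - (y - 5)²/63 = 1
Hyperbola, center (3, 5), transverse axis horizontal; a² = 81, b² = 63.
c² = a² + b² = 81 + 63 = 144, so c = 12.
Foci lie on the horizontal axis through the center: (h ± c, k).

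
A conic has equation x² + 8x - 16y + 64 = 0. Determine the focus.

(-4, 7)

Only x is squared. Complete the square in x: (x + 4)² = 16(y - 3).
Vertex (-4, 3); 4p = 16 so p = 4. Opens up.
Focus is p units from the vertex along the axis: (h, k + p).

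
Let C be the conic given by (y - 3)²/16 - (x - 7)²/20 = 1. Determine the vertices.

(7, -1) and (7, 7)

Center (7, 3). The positive term is the y-term, so the transverse axis is vertical; a² = 16, b² = 20.
a = 4. Vertices at (h, k ± a).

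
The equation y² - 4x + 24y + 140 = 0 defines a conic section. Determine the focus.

(0, -12)

Only y is squared. Complete the square in y: (y + 12)² = 4(x + 1).
Vertex (-1, -12); 4p = 4 so p = 1. Opens right.
Focus is p units from the vertex along the axis: (h + p, k).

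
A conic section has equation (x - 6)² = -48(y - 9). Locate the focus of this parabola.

(6, -3)

Vertex (6, 9); 4p = -48 so p = -12. Opens down.
Focus is p units from the vertex along the axis: (h, k + p).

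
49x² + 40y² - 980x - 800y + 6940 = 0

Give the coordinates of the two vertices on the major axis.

(10, 3) and (10, 17)

Group: 49(x² - 20x) + 40(y² - 20y) = -6940
Completing the square gives 49(x - 10)² + 40(y - 10)² = -6940 + 4900 + 4000 = 1960.
Divide through by 1960 to get (x - 10)²/40 + (y - 10)²/49 = 1.
Ellipse, center (10, 10), major axis vertical; a² = 49, b² = 40.
a = 7. Vertices at (h, k ± a).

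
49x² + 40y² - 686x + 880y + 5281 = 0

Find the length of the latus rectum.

Group: 49(x² - 14x) + 40(y² + 22y) = -5281
Completing the square gives 49(x - 7)² + 40(y + 11)² = -5281 + 2401 + 4840 = 1960.
Dividing both sides by 1960: (x - 7)²/40 + (y + 11)²/49 = 1
Ellipse, center (7, -11), major axis vertical; a² = 49, b² = 40.
Latus rectum length = 2b²/a = 2·40/7 = 80/7.

80/7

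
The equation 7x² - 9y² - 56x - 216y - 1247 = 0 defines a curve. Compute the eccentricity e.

Group the x- and y-terms: 7(x² - 8x) -9(y² + 24y) = 1247
Completing the square gives 7(x - 4)² -9(y + 12)² = 1247 + 112 - 1296 = 63.
Divide by 63: (x - 4)²/9 - (y + 12)²/7 = 1
Hyperbola, center (4, -12), transverse axis horizontal; a² = 9, b² = 7.
c² = a² + b² = 16, so c = 4.
e = c/a = 4/3.

e = 4/3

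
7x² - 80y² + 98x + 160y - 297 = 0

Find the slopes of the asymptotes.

Rearranging, 7(x² + 14x) -80(y² - 2y) = 297.
7(x + 7)² -80(y - 1)² = 297 + 343 - 80 = 560
Divide by 560: (x + 7)²/80 - (y - 1)²/7 = 1
Hyperbola, center (-7, 1), transverse axis horizontal; a² = 80, b² = 7.
For a horizontal hyperbola the asymptotes have slope ±b/a.
Here that is ±√7/4√5 = ±√35/20.

√35/20 and -√35/20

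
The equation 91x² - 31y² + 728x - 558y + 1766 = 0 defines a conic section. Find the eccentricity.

e = √11102/91

Group: 91(x² + 8x) -31(y² + 18y) = -1766
91(x + 4)² -31(y + 9)² = -1766 + 1456 - 2511 = -2821
Dividing both sides by -2821: (y + 9)²/91 - (x + 4)²/31 = 1
Hyperbola, center (-4, -9), transverse axis vertical; a² = 91, b² = 31.
c² = a² + b² = 122, so c = √122.
e = c/a = √122/√91 = √11102/91.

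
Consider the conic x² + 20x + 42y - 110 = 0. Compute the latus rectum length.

Only x is squared. Complete the square in x: (x + 10)² = -42(y - 5).
Vertex (-10, 5); 4p = -42 so p = -21/2. Opens down.
Latus rectum length = |4p| = 42.

42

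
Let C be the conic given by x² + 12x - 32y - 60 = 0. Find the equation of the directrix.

y = -11

Only x is squared. Complete the square in x: (x + 6)² = 32(y + 3).
Vertex (-6, -3); 4p = 32 so p = 8. Opens up.
Directrix is the horizontal line y = k − p = -3 − (8) = -11.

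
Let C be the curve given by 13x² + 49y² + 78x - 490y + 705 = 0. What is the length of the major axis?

13(x² + 6x) + 49(y² - 10y) = -705
Completing the square gives 13(x + 3)² + 49(y - 5)² = -705 + 117 + 1225 = 637.
Divide through by 637 to get (x + 3)²/49 + (y - 5)²/13 = 1.
Ellipse, center (-3, 5), major axis horizontal; a² = 49, b² = 13.
a² = 49 so a = 7; the major axis has length 2a = 14.

14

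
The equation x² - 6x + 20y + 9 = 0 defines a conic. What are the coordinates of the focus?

Only x is squared. Complete the square in x: (x - 3)² = -20y.
Vertex (3, 0); 4p = -20 so p = -5. Opens down.
Focus is p units from the vertex along the axis: (h, k + p).

(3, -5)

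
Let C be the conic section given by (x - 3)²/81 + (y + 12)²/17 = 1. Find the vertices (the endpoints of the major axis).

Center (3, -12). The larger denominator 81 sits under the x-term, so the major axis is horizontal; a² = 81, b² = 17.
a = 9. Vertices at (h ± a, k).

(-6, -12) and (12, -12)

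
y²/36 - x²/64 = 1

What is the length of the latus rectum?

Center (0, 0). The positive term is the y-term, so the transverse axis is vertical; a² = 36, b² = 64.
Latus rectum length = 2b²/a = 2·64/6 = 64/3.

64/3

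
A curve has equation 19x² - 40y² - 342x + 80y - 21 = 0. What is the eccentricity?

e = √590/20

Group: 19(x² - 18x) -40(y² - 2y) = 21
Complete the square in x and y: 19(x - 9)² -40(y - 1)² = 21 + 1539 - 40 = 1520
Dividing both sides by 1520: (x - 9)²/80 - (y - 1)²/38 = 1
Hyperbola, center (9, 1), transverse axis horizontal; a² = 80, b² = 38.
c² = a² + b² = 118, so c = √118.
e = c/a = √118/4√5 = √590/20.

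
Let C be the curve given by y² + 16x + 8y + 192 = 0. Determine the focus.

(-15, -4)

Only y is squared. Complete the square in y: (y + 4)² = -16(x + 11).
Vertex (-11, -4); 4p = -16 so p = -4. Opens left.
Focus is p units from the vertex along the axis: (h + p, k).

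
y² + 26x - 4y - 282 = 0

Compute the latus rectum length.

26

Only y is squared. Complete the square in y: (y - 2)² = -26(x - 11).
Vertex (11, 2); 4p = -26 so p = -13/2. Opens left.
Latus rectum length = |4p| = 26.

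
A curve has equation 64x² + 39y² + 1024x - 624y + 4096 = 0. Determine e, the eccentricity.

Rearranging, 64(x² + 16x) + 39(y² - 16y) = -4096.
64(x + 8)² + 39(y - 8)² = -4096 + 4096 + 2496 = 2496
Divide by 2496: (x + 8)²/39 + (y - 8)²/64 = 1
Ellipse, center (-8, 8), major axis vertical; a² = 64, b² = 39.
c² = a² - b² = 25, so c = 5.
e = c/a = 5/8.

e = 5/8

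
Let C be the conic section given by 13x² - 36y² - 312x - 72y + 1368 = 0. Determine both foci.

(5, -1) and (19, -1)

13(x² - 24x) -36(y² + 2y) = -1368
Completing the square gives 13(x - 12)² -36(y + 1)² = -1368 + 1872 - 36 = 468.
Divide by 468: (x - 12)²/36 - (y + 1)²/13 = 1
Hyperbola, center (12, -1), transverse axis horizontal; a² = 36, b² = 13.
c² = a² + b² = 36 + 13 = 49, so c = 7.
Foci lie on the horizontal axis through the center: (h ± c, k).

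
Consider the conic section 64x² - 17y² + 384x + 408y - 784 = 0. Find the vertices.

64(x² + 6x) -17(y² - 24y) = 784
Complete the square: 64(x + 3)² -17(y - 12)² = 784 + 576 - 2448 = -1088
Divide through by -1088 to get (y - 12)²/64 - (x + 3)²/17 = 1.
Hyperbola, center (-3, 12), transverse axis vertical; a² = 64, b² = 17.
a = 8. Vertices at (h, k ± a).

(-3, 4) and (-3, 20)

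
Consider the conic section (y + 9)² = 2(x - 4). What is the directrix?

Vertex (4, -9); 4p = 2 so p = 1/2. Opens right.
Directrix is the vertical line x = h − p = 4 − (1/2) = 7/2.

x = 7/2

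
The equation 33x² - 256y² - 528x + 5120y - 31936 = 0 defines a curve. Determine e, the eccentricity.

e = 17/16

Collect terms: 33(x² - 16x) -256(y² - 20y) = 31936
Complete the square in x and y: 33(x - 8)² -256(y - 10)² = 31936 + 2112 - 25600 = 8448
Divide by 8448: (x - 8)²/256 - (y - 10)²/33 = 1
Hyperbola, center (8, 10), transverse axis horizontal; a² = 256, b² = 33.
c² = a² + b² = 289, so c = 17.
e = c/a = 17/16.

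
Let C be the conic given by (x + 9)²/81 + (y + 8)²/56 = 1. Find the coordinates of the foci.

(-14, -8) and (-4, -8)

Center (-9, -8). The larger denominator 81 sits under the x-term, so the major axis is horizontal; a² = 81, b² = 56.
c² = a² - b² = 81 - 56 = 25, so c = 5.
Foci lie on the horizontal axis through the center: (h ± c, k).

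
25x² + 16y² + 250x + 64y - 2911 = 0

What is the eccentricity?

Collect terms: 25(x² + 10x) + 16(y² + 4y) = 2911
25(x + 5)² + 16(y + 2)² = 2911 + 625 + 64 = 3600
Divide by 3600: (x + 5)²/144 + (y + 2)²/225 = 1
Ellipse, center (-5, -2), major axis vertical; a² = 225, b² = 144.
c² = a² - b² = 81, so c = 9.
e = c/a = 9/15 = 3/5.

e = 3/5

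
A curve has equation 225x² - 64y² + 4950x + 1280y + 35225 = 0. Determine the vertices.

(-11, -5) and (-11, 25)

225(x² + 22x) -64(y² - 20y) = -35225
Complete the square in x and y: 225(x + 11)² -64(y - 10)² = -35225 + 27225 - 6400 = -14400
Divide by -14400: (y - 10)²/225 - (x + 11)²/64 = 1
Hyperbola, center (-11, 10), transverse axis vertical; a² = 225, b² = 64.
a = 15. Vertices at (h, k ± a).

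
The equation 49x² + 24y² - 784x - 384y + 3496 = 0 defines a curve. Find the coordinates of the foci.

(8, 3) and (8, 13)

Group: 49(x² - 16x) + 24(y² - 16y) = -3496
Complete the square in x and y: 49(x - 8)² + 24(y - 8)² = -3496 + 3136 + 1536 = 1176
Dividing both sides by 1176: (x - 8)²/24 + (y - 8)²/49 = 1
Ellipse, center (8, 8), major axis vertical; a² = 49, b² = 24.
c² = a² - b² = 49 - 24 = 25, so c = 5.
Foci lie on the vertical axis through the center: (h, k ± c).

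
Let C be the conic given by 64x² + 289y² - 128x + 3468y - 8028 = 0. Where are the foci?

(-14, -6) and (16, -6)

64(x² - 2x) + 289(y² + 12y) = 8028
Completing the square gives 64(x - 1)² + 289(y + 6)² = 8028 + 64 + 10404 = 18496.
Divide through by 18496 to get (x - 1)²/289 + (y + 6)²/64 = 1.
Ellipse, center (1, -6), major axis horizontal; a² = 289, b² = 64.
c² = a² - b² = 289 - 64 = 225, so c = 15.
Foci lie on the horizontal axis through the center: (h ± c, k).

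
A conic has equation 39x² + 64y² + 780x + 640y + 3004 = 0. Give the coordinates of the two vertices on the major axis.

39(x² + 20x) + 64(y² + 10y) = -3004
39(x + 10)² + 64(y + 5)² = -3004 + 3900 + 1600 = 2496
Dividing both sides by 2496: (x + 10)²/64 + (y + 5)²/39 = 1
Ellipse, center (-10, -5), major axis horizontal; a² = 64, b² = 39.
a = 8. Vertices at (h ± a, k).

(-18, -5) and (-2, -5)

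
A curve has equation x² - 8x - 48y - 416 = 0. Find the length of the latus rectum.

Only x is squared. Complete the square in x: (x - 4)² = 48(y + 9).
Vertex (4, -9); 4p = 48 so p = 12. Opens up.
Latus rectum length = |4p| = 48.

48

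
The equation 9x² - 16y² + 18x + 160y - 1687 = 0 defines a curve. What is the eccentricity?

e = 5/4

Rearranging, 9(x² + 2x) -16(y² - 10y) = 1687.
Complete the square in x and y: 9(x + 1)² -16(y - 5)² = 1687 + 9 - 400 = 1296
Divide through by 1296 to get (x + 1)²/144 - (y - 5)²/81 = 1.
Hyperbola, center (-1, 5), transverse axis horizontal; a² = 144, b² = 81.
c² = a² + b² = 225, so c = 15.
e = c/a = 15/12 = 5/4.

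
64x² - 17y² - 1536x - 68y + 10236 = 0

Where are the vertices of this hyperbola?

Group: 64(x² - 24x) -17(y² + 4y) = -10236
64(x - 12)² -17(y + 2)² = -10236 + 9216 - 68 = -1088
Divide through by -1088 to get (y + 2)²/64 - (x - 12)²/17 = 1.
Hyperbola, center (12, -2), transverse axis vertical; a² = 64, b² = 17.
a = 8. Vertices at (h, k ± a).

(12, -10) and (12, 6)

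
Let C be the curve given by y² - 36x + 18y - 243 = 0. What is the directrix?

Only y is squared. Complete the square in y: (y + 9)² = 36(x + 9).
Vertex (-9, -9); 4p = 36 so p = 9. Opens right.
Directrix is the vertical line x = h − p = -9 − (9) = -18.

x = -18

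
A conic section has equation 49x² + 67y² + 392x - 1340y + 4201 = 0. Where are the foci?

(-4 - 3√2, 10) and (-4 + 3√2, 10)

Group: 49(x² + 8x) + 67(y² - 20y) = -4201
Complete the square: 49(x + 4)² + 67(y - 10)² = -4201 + 784 + 6700 = 3283
Divide by 3283: (x + 4)²/67 + (y - 10)²/49 = 1
Ellipse, center (-4, 10), major axis horizontal; a² = 67, b² = 49.
c² = a² - b² = 67 - 49 = 18, so c = 3√2.
Foci lie on the horizontal axis through the center: (h ± c, k).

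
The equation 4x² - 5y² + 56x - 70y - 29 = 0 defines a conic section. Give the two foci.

Group: 4(x² + 14x) -5(y² + 14y) = 29
Completing the square gives 4(x + 7)² -5(y + 7)² = 29 + 196 - 245 = -20.
Divide through by -20 to get (y + 7)²/4 - (x + 7)²/5 = 1.
Hyperbola, center (-7, -7), transverse axis vertical; a² = 4, b² = 5.
c² = a² + b² = 4 + 5 = 9, so c = 3.
Foci lie on the vertical axis through the center: (h, k ± c).

(-7, -10) and (-7, -4)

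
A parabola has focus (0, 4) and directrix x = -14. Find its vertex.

(-7, 4)

The vertex is the midpoint between the focus and the directrix along the axis of symmetry.
Axis is horizontal (directrix is vertical). Vertex x-coordinate = (0 + (-14))/2 = -7; y-coordinate = 4.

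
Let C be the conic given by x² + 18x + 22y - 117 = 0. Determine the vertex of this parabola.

(-9, 9)

Only x is squared. Complete the square in x: (x + 9)² = -22(y - 9).
Vertex (-9, 9); 4p = -22 so p = -11/2. Opens down.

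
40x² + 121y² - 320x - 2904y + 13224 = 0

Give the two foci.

(-5, 12) and (13, 12)

Collect terms: 40(x² - 8x) + 121(y² - 24y) = -13224
Completing the square gives 40(x - 4)² + 121(y - 12)² = -13224 + 640 + 17424 = 4840.
Divide by 4840: (x - 4)²/121 + (y - 12)²/40 = 1
Ellipse, center (4, 12), major axis horizontal; a² = 121, b² = 40.
c² = a² - b² = 121 - 40 = 81, so c = 9.
Foci lie on the horizontal axis through the center: (h ± c, k).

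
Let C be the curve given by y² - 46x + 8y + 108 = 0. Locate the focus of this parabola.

(27/2, -4)

Only y is squared. Complete the square in y: (y + 4)² = 46(x - 2).
Vertex (2, -4); 4p = 46 so p = 23/2. Opens right.
Focus is p units from the vertex along the axis: (h + p, k).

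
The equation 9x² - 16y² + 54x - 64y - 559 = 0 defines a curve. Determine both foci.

(-13, -2) and (7, -2)

Collect terms: 9(x² + 6x) -16(y² + 4y) = 559
Completing the square gives 9(x + 3)² -16(y + 2)² = 559 + 81 - 64 = 576.
Divide through by 576 to get (x + 3)²/64 - (y + 2)²/36 = 1.
Hyperbola, center (-3, -2), transverse axis horizontal; a² = 64, b² = 36.
c² = a² + b² = 64 + 36 = 100, so c = 10.
Foci lie on the horizontal axis through the center: (h ± c, k).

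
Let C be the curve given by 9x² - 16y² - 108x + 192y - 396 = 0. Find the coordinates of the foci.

(1, 6) and (11, 6)

Group: 9(x² - 12x) -16(y² - 12y) = 396
Completing the square gives 9(x - 6)² -16(y - 6)² = 396 + 324 - 576 = 144.
Dividing both sides by 144: (x - 6)²/16 - (y - 6)²/9 = 1
Hyperbola, center (6, 6), transverse axis horizontal; a² = 16, b² = 9.
c² = a² + b² = 16 + 9 = 25, so c = 5.
Foci lie on the horizontal axis through the center: (h ± c, k).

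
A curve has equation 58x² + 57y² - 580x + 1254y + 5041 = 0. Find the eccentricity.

Group: 58(x² - 10x) + 57(y² + 22y) = -5041
58(x - 5)² + 57(y + 11)² = -5041 + 1450 + 6897 = 3306
Divide through by 3306 to get (x - 5)²/57 + (y + 11)²/58 = 1.
Ellipse, center (5, -11), major axis vertical; a² = 58, b² = 57.
c² = a² - b² = 1, so c = 1.
e = c/a = 1/√58 = √58/58.

e = √58/58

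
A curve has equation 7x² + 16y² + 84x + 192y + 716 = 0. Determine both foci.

Group the x- and y-terms: 7(x² + 12x) + 16(y² + 12y) = -716
Complete the square: 7(x + 6)² + 16(y + 6)² = -716 + 252 + 576 = 112
Divide by 112: (x + 6)²/16 + (y + 6)²/7 = 1
Ellipse, center (-6, -6), major axis horizontal; a² = 16, b² = 7.
c² = a² - b² = 16 - 7 = 9, so c = 3.
Foci lie on the horizontal axis through the center: (h ± c, k).

(-9, -6) and (-3, -6)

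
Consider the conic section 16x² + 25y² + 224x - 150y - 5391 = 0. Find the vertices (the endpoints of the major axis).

Group: 16(x² + 14x) + 25(y² - 6y) = 5391
Complete the square in x and y: 16(x + 7)² + 25(y - 3)² = 5391 + 784 + 225 = 6400
Divide through by 6400 to get (x + 7)²/400 + (y - 3)²/256 = 1.
Ellipse, center (-7, 3), major axis horizontal; a² = 400, b² = 256.
a = 20. Vertices at (h ± a, k).

(-27, 3) and (13, 3)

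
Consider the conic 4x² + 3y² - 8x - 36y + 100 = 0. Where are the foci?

(1, 5) and (1, 7)

Rearranging, 4(x² - 2x) + 3(y² - 12y) = -100.
Completing the square gives 4(x - 1)² + 3(y - 6)² = -100 + 4 + 108 = 12.
Divide by 12: (x - 1)²/3 + (y - 6)²/4 = 1
Ellipse, center (1, 6), major axis vertical; a² = 4, b² = 3.
c² = a² - b² = 4 - 3 = 1, so c = 1.
Foci lie on the vertical axis through the center: (h, k ± c).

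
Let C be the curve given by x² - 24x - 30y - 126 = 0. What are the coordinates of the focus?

(12, -3/2)

Only x is squared. Complete the square in x: (x - 12)² = 30(y + 9).
Vertex (12, -9); 4p = 30 so p = 15/2. Opens up.
Focus is p units from the vertex along the axis: (h, k + p).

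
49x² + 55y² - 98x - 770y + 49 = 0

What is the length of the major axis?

Group the x- and y-terms: 49(x² - 2x) + 55(y² - 14y) = -49
Complete the square in x and y: 49(x - 1)² + 55(y - 7)² = -49 + 49 + 2695 = 2695
Dividing both sides by 2695: (x - 1)²/55 + (y - 7)²/49 = 1
Ellipse, center (1, 7), major axis horizontal; a² = 55, b² = 49.
a² = 55 so a = √55; the major axis has length 2a = 2√55.

2√55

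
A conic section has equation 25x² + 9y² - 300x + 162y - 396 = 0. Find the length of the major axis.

Group: 25(x² - 12x) + 9(y² + 18y) = 396
Complete the square in x and y: 25(x - 6)² + 9(y + 9)² = 396 + 900 + 729 = 2025
Dividing both sides by 2025: (x - 6)²/81 + (y + 9)²/225 = 1
Ellipse, center (6, -9), major axis vertical; a² = 225, b² = 81.
a² = 225 so a = 15; the major axis has length 2a = 30.

30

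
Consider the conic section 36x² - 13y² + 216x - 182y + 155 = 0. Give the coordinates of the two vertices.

(-3, -13) and (-3, -1)

Collect terms: 36(x² + 6x) -13(y² + 14y) = -155
Complete the square in x and y: 36(x + 3)² -13(y + 7)² = -155 + 324 - 637 = -468
Dividing both sides by -468: (y + 7)²/36 - (x + 3)²/13 = 1
Hyperbola, center (-3, -7), transverse axis vertical; a² = 36, b² = 13.
a = 6. Vertices at (h, k ± a).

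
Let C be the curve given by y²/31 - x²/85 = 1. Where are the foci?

Center (0, 0). The positive term is the y-term, so the transverse axis is vertical; a² = 31, b² = 85.
c² = a² + b² = 31 + 85 = 116, so c = 2√29.
Foci lie on the vertical axis through the center: (h, k ± c).

(0, 0 - 2√29) and (0, 0 + 2√29)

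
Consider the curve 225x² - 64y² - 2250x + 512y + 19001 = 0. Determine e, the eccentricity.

e = 17/15

Collect terms: 225(x² - 10x) -64(y² - 8y) = -19001
225(x - 5)² -64(y - 4)² = -19001 + 5625 - 1024 = -14400
Dividing both sides by -14400: (y - 4)²/225 - (x - 5)²/64 = 1
Hyperbola, center (5, 4), transverse axis vertical; a² = 225, b² = 64.
c² = a² + b² = 289, so c = 17.
e = c/a = 17/15.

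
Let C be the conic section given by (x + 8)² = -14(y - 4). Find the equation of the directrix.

y = 15/2

Vertex (-8, 4); 4p = -14 so p = -7/2. Opens down.
Directrix is the horizontal line y = k − p = 4 − (-7/2) = 15/2.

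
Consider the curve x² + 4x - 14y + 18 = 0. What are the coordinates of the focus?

(-2, 9/2)

Only x is squared. Complete the square in x: (x + 2)² = 14(y - 1).
Vertex (-2, 1); 4p = 14 so p = 7/2. Opens up.
Focus is p units from the vertex along the axis: (h, k + p).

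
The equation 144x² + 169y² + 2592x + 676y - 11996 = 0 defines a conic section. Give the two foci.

(-14, -2) and (-4, -2)

144(x² + 18x) + 169(y² + 4y) = 11996
Complete the square: 144(x + 9)² + 169(y + 2)² = 11996 + 11664 + 676 = 24336
Dividing both sides by 24336: (x + 9)²/169 + (y + 2)²/144 = 1
Ellipse, center (-9, -2), major axis horizontal; a² = 169, b² = 144.
c² = a² - b² = 169 - 144 = 25, so c = 5.
Foci lie on the horizontal axis through the center: (h ± c, k).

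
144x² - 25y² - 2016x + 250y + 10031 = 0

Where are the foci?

(7, -8) and (7, 18)

Collect terms: 144(x² - 14x) -25(y² - 10y) = -10031
Complete the square in x and y: 144(x - 7)² -25(y - 5)² = -10031 + 7056 - 625 = -3600
Dividing both sides by -3600: (y - 5)²/144 - (x - 7)²/25 = 1
Hyperbola, center (7, 5), transverse axis vertical; a² = 144, b² = 25.
c² = a² + b² = 144 + 25 = 169, so c = 13.
Foci lie on the vertical axis through the center: (h, k ± c).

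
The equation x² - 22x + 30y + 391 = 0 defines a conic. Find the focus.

Only x is squared. Complete the square in x: (x - 11)² = -30(y + 9).
Vertex (11, -9); 4p = -30 so p = -15/2. Opens down.
Focus is p units from the vertex along the axis: (h, k + p).

(11, -33/2)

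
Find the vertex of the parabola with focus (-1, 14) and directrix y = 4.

The vertex is the midpoint between the focus and the directrix along the axis of symmetry.
Axis is vertical (directrix is horizontal). Vertex y-coordinate = (14 + 4)/2 = 9; x-coordinate = -1.

(-1, 9)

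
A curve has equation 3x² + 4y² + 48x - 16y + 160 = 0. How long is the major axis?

8

Rearranging, 3(x² + 16x) + 4(y² - 4y) = -160.
Complete the square in x and y: 3(x + 8)² + 4(y - 2)² = -160 + 192 + 16 = 48
Divide through by 48 to get (x + 8)²/16 + (y - 2)²/12 = 1.
Ellipse, center (-8, 2), major axis horizontal; a² = 16, b² = 12.
a² = 16 so a = 4; the major axis has length 2a = 8.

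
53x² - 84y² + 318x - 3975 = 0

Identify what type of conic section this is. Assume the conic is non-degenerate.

hyperbola

No xy term. Coefficients of x² and y² are A = 53, C = -84.
A and C have opposite signs ⇒ hyperbola.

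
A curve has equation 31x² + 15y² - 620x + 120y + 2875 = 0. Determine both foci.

Collect terms: 31(x² - 20x) + 15(y² + 8y) = -2875
Complete the square in x and y: 31(x - 10)² + 15(y + 4)² = -2875 + 3100 + 240 = 465
Divide through by 465 to get (x - 10)²/15 + (y + 4)²/31 = 1.
Ellipse, center (10, -4), major axis vertical; a² = 31, b² = 15.
c² = a² - b² = 31 - 15 = 16, so c = 4.
Foci lie on the vertical axis through the center: (h, k ± c).

(10, -8) and (10, 0)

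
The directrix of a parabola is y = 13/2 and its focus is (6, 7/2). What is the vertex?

The vertex is the midpoint between the focus and the directrix along the axis of symmetry.
Axis is vertical (directrix is horizontal). Vertex y-coordinate = (7/2 + 13/2)/2 = 5; x-coordinate = 6.

(6, 5)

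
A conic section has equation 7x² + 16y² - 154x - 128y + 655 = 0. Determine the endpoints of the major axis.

(3, 4) and (19, 4)

Group the x- and y-terms: 7(x² - 22x) + 16(y² - 8y) = -655
Completing the square gives 7(x - 11)² + 16(y - 4)² = -655 + 847 + 256 = 448.
Divide through by 448 to get (x - 11)²/64 + (y - 4)²/28 = 1.
Ellipse, center (11, 4), major axis horizontal; a² = 64, b² = 28.
a = 8. Vertices at (h ± a, k).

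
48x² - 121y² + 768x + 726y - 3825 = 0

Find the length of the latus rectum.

Group: 48(x² + 16x) -121(y² - 6y) = 3825
Complete the square: 48(x + 8)² -121(y - 3)² = 3825 + 3072 - 1089 = 5808
Dividing both sides by 5808: (x + 8)²/121 - (y - 3)²/48 = 1
Hyperbola, center (-8, 3), transverse axis horizontal; a² = 121, b² = 48.
Latus rectum length = 2b²/a = 2·48/11 = 96/11.

96/11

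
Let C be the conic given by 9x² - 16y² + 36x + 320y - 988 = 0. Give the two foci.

9(x² + 4x) -16(y² - 20y) = 988
Complete the square: 9(x + 2)² -16(y - 10)² = 988 + 36 - 1600 = -576
Divide through by -576 to get (y - 10)²/36 - (x + 2)²/64 = 1.
Hyperbola, center (-2, 10), transverse axis vertical; a² = 36, b² = 64.
c² = a² + b² = 36 + 64 = 100, so c = 10.
Foci lie on the vertical axis through the center: (h, k ± c).

(-2, 0) and (-2, 20)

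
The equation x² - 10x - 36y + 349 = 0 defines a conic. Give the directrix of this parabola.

Only x is squared. Complete the square in x: (x - 5)² = 36(y - 9).
Vertex (5, 9); 4p = 36 so p = 9. Opens up.
Directrix is the horizontal line y = k − p = 9 − (9) = 0.

y = 0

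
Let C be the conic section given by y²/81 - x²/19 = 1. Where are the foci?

(0, -10) and (0, 10)

Center (0, 0). The positive term is the y-term, so the transverse axis is vertical; a² = 81, b² = 19.
c² = a² + b² = 81 + 19 = 100, so c = 10.
Foci lie on the vertical axis through the center: (h, k ± c).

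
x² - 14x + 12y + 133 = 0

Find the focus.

(7, -10)

Only x is squared. Complete the square in x: (x - 7)² = -12(y + 7).
Vertex (7, -7); 4p = -12 so p = -3. Opens down.
Focus is p units from the vertex along the axis: (h, k + p).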